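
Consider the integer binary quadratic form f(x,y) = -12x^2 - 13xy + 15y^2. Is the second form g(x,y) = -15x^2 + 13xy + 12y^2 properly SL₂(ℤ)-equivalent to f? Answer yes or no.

D₁ = 889, D₂ = 889
river cycle of f (length 42): (15, 13, -12), (-12, 11, 16), (16, 21, -7), (-7, 21, 16), (16, 11, -12), (-12, 13, 15), (15, 17, -10), (-10, 23, 9), (9, 13, -20), (-20, 27, 2), … (32 more)
river cycle of g (length 42): (12, 11, -16), (-16, 21, 7), (7, 21, -16), (-16, 11, 12), (12, 13, -15), (-15, 17, 10), (10, 23, -9), (-9, 13, 20), (20, 27, -2), (-2, 29, 6), … (32 more)
cycles differ ⇒ inequivalent

no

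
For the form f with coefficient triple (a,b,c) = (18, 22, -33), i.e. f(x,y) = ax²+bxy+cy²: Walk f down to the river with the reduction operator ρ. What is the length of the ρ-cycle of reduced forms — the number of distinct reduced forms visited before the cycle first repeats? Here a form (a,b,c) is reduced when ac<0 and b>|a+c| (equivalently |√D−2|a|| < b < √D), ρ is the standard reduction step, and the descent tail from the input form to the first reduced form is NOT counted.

D = 2860, ⌊√D⌋ = 53
river: ρ → (-33,44,7)
river: ρ → (7,40,-45)
river: ρ → (-45,50,2)
river: ρ → (2,50,-45)
river: ρ → (-45,40,7)
river: ρ → (7,44,-33)
river: ρ → (-33,22,18)
river: ρ → (18,50,-5)
river: ρ → (-5,50,18)
river: ρ → (18,22,-33)
ρ-cycle length = 10 (tail of 0 descent steps not counted)

10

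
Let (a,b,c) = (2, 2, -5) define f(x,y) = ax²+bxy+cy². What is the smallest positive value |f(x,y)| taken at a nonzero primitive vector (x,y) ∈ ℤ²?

descent: ρ → (-5,-2,2)
descent: ρ → (2,6,-1)  [lands on river]
river: ρ → (-1,6,2)
closes: descent 2, river 2
min |a| on river = 1

1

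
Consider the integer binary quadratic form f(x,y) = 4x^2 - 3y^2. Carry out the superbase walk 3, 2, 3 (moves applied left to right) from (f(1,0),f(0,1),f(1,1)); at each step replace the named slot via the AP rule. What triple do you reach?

start (4,-3,1) = (f(1,0),f(0,1),f(1,1))
replace slot 3: 2·(4+(-3)) − 1 = 1 → (4,-3,1)
replace slot 2: 2·(4+1) − (-3) = 13 → (4,13,1)
replace slot 3: 2·(4+13) − 1 = 33 → (4,13,33)

4,13,33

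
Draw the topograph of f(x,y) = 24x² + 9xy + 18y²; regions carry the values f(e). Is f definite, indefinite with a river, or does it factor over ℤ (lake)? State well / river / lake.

D = b²−4ac = 9² − 4·24·18 = -1647
D < 0 ⇒ definite ⇒ every region one sign ⇒ single well

well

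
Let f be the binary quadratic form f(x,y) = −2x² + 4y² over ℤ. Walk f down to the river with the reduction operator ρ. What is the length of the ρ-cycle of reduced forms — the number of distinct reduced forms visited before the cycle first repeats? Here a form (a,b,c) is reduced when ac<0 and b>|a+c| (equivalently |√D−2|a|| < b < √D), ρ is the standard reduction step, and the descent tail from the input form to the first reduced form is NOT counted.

D = 32, ⌊√D⌋ = 5
descent: ρ → (4,0,-2)
descent: ρ → (-2,4,2)  [lands on river]
river: ρ → (2,4,-2)
ρ-cycle length = 2 (tail of 2 descent steps not counted)

2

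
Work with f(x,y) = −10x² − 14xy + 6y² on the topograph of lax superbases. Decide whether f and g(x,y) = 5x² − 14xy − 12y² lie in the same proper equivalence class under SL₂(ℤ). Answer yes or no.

D₁ = 436, D₂ = 436
river cycle of f (length 14): (6, 14, -10), (-10, 6, 10), (10, 14, -6), (-6, 10, 14), (14, 18, -2), (-2, 18, 14), (14, 10, -6), (-6, 14, 10), (10, 6, -10), (-10, 14, 6), … (4 more)
river cycle of g (length 30): (-12, 14, 5), (5, 16, -9), (-9, 20, 1), (1, 20, -9), (-9, 16, 5), (5, 14, -12), (-12, 10, 7), (7, 18, -4), (-4, 14, 15), (15, 16, -3), … (20 more)
cycles differ ⇒ inequivalent

no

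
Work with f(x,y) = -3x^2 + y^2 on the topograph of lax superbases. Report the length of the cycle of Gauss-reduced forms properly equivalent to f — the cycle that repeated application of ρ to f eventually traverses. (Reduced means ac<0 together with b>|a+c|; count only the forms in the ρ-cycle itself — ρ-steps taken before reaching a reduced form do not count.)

D = 12, ⌊√D⌋ = 3
descent: ρ → (1,2,-2)  [lands on river]
river: ρ → (-2,2,1)
ρ-cycle length = 2 (tail of 1 descent step not counted)

2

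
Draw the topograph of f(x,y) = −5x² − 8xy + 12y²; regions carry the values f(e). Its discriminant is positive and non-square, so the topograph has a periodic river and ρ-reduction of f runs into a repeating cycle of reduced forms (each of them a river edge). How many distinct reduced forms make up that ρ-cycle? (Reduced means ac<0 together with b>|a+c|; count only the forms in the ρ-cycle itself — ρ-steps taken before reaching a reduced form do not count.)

D = 304, ⌊√D⌋ = 17
descent: ρ → (12,8,-5)  [lands on river]
river: ρ → (-5,12,8)
river: ρ → (8,4,-9)
river: ρ → (-9,14,3)
river: ρ → (3,16,-4)
river: ρ → (-4,16,3)
river: ρ → (3,14,-9)
river: ρ → (-9,4,8)
river: ρ → (8,12,-5)
river: ρ → (-5,8,12)
river: ρ → (12,16,-1)
river: ρ → (-1,16,12)
ρ-cycle length = 12 (tail of 1 descent step not counted)

12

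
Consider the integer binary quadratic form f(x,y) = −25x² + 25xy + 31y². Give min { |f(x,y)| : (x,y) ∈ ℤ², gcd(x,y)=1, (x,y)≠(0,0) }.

river: ρ → (31,37,-19)
river: ρ → (-19,39,29)
river: ρ → (29,19,-29)
river: ρ → (-29,39,19)
river: ρ → (19,37,-31)
river: ρ → (-31,25,25)
river: ρ → (25,25,-31)
river: ρ → (-31,37,19)
river: ρ → (19,39,-29)
river: ρ → (-29,19,29)
river: ρ → (29,39,-19)
river: ρ → (-19,37,31)
river: ρ → (31,25,-25)
river: ρ → (-25,25,31)
closes: descent 0, river 14
min |a| on river = 19

19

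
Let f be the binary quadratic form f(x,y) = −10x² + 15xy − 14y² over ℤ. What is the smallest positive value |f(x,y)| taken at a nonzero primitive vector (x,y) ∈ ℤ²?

translate: b→5 (≡-15 mod 20), so (10,-15,14)→(10,5,9)
flip: (10,5,9)→(9,-5,10)
reduced (well bottom): (9,-5,10) with a≤c, −a<b≤a
well minimum |f| = |-9| = 9 (negative-definite)

9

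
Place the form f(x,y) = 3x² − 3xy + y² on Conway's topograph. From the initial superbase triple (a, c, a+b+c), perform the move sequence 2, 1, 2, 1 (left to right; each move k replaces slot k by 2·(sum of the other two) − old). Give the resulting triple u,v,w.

start (3,1,1) = (f(1,0),f(0,1),f(1,1))
replace slot 2: 2·(3+1) − 1 = 7 → (3,7,1)
replace slot 1: 2·(7+1) − 3 = 13 → (13,7,1)
replace slot 2: 2·(13+1) − 7 = 21 → (13,21,1)
replace slot 1: 2·(21+1) − 13 = 31 → (31,21,1)

31,21,1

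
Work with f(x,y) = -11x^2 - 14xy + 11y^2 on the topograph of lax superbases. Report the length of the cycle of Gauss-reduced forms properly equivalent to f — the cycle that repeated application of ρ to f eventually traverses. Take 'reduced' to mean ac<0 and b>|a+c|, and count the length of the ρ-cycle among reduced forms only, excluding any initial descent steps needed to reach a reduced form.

D = 680, ⌊√D⌋ = 26
descent: ρ → (11,14,-11)  [lands on river]
river: ρ → (-11,8,14)
river: ρ → (14,20,-5)
river: ρ → (-5,20,14)
river: ρ → (14,8,-11)
river: ρ → (-11,14,11)
river: ρ → (11,8,-14)
river: ρ → (-14,20,5)
river: ρ → (5,20,-14)
river: ρ → (-14,8,11)
ρ-cycle length = 10 (tail of 1 descent step not counted)

10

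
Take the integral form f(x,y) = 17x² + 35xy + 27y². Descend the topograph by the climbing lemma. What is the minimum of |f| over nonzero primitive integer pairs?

translate: b→1 (≡35 mod 34), so (17,35,27)→(17,1,9)
flip: (17,1,9)→(9,-1,17)
reduced (well bottom): (9,-1,17) with a≤c, −a<b≤a
well minimum = a = 9

9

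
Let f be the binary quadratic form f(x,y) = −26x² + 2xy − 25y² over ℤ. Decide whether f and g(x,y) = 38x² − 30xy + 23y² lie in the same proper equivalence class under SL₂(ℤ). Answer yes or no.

D₁ = -2596, D₂ = -2596
f is negative-definite; reduce −f:
−f: flip: (26,-2,25)→(25,2,26)
−f: reduced (well bottom): (25,2,26) with a≤c, −a<b≤a
flip sign back: reduced form of f is (-25,-2,-26)
g: flip: (38,-30,23)→(23,30,38)
g: translate: b→-16 (≡30 mod 46), so (23,30,38)→(23,-16,31)
g: reduced (well bottom): (23,-16,31) with a≤c, −a<b≤a
reduced forms (-25, -2, -26) vs (23, -16, 31) ⇒ inequivalent

no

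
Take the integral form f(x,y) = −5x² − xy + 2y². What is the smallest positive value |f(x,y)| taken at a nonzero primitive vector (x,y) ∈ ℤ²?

descent: ρ → (2,5,-2)  [lands on river]
river: ρ → (-2,3,4)
river: ρ → (4,5,-1)
river: ρ → (-1,5,4)
river: ρ → (4,3,-2)
river: ρ → (-2,5,2)
river: ρ → (2,3,-4)
river: ρ → (-4,5,1)
river: ρ → (1,5,-4)
river: ρ → (-4,3,2)
closes: descent 1, river 10
min |a| on river = 1

1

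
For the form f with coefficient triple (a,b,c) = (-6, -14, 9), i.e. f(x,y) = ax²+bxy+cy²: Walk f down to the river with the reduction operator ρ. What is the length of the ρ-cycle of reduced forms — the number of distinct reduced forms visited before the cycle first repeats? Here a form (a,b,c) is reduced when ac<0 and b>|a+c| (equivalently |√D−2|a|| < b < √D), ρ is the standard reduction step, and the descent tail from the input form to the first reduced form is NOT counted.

D = 412, ⌊√D⌋ = 20
descent: ρ → (9,14,-6)  [lands on river]
river: ρ → (-6,10,13)
river: ρ → (13,16,-3)
river: ρ → (-3,20,1)
river: ρ → (1,20,-3)
river: ρ → (-3,16,13)
river: ρ → (13,10,-6)
river: ρ → (-6,14,9)
river: ρ → (9,4,-11)
river: ρ → (-11,18,2)
river: ρ → (2,18,-11)
river: ρ → (-11,4,9)
ρ-cycle length = 12 (tail of 1 descent step not counted)

12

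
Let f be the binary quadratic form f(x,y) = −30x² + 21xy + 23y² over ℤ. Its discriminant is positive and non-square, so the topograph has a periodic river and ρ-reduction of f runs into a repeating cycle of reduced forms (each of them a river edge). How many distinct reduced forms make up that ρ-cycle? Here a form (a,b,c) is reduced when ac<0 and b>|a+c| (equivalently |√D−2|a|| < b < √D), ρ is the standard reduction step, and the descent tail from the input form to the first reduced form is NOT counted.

D = 3201, ⌊√D⌋ = 56
river: ρ → (23,25,-28)
river: ρ → (-28,31,20)
river: ρ → (20,49,-10)
river: ρ → (-10,51,15)
river: ρ → (15,39,-28)
river: ρ → (-28,17,26)
river: ρ → (26,35,-19)
river: ρ → (-19,41,20)
river: ρ → (20,39,-21)
river: ρ → (-21,45,14)
river: ρ → (14,39,-30)
river: ρ → (-30,21,23)
ρ-cycle length = 12 (tail of 0 descent steps not counted)

12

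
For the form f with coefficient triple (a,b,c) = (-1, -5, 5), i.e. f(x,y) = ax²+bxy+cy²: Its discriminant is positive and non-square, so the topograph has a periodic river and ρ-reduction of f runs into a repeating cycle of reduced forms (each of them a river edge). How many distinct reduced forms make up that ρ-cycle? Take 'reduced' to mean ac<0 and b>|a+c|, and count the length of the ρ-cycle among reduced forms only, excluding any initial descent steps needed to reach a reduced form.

D = 45, ⌊√D⌋ = 6
descent: ρ → (5,5,-1)  [lands on river]
river: ρ → (-1,5,5)
ρ-cycle length = 2 (tail of 1 descent step not counted)

2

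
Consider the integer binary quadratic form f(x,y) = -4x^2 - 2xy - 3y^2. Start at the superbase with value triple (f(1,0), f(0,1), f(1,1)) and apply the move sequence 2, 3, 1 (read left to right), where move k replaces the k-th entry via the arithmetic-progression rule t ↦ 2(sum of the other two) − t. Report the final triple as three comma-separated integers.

start (-4,-3,-9) = (f(1,0),f(0,1),f(1,1))
replace slot 2: 2·((-4)+(-9)) − (-3) = -23 → (-4,-23,-9)
replace slot 3: 2·((-4)+(-23)) − (-9) = -45 → (-4,-23,-45)
replace slot 1: 2·((-23)+(-45)) − (-4) = -132 → (-132,-23,-45)

-132,-23,-45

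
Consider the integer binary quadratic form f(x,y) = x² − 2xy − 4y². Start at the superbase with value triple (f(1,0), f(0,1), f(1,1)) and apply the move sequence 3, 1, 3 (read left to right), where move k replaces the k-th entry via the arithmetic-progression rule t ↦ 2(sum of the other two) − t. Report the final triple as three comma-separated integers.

start (1,-4,-5) = (f(1,0),f(0,1),f(1,1))
replace slot 3: 2·(1+(-4)) − (-5) = -1 → (1,-4,-1)
replace slot 1: 2·((-4)+(-1)) − 1 = -11 → (-11,-4,-1)
replace slot 3: 2·((-11)+(-4)) − (-1) = -29 → (-11,-4,-29)

-11,-4,-29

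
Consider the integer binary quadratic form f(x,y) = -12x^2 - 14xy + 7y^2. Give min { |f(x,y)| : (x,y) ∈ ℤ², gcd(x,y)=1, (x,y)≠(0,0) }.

descent: ρ → (7,14,-12)  [lands on river]
river: ρ → (-12,10,9)
river: ρ → (9,8,-13)
river: ρ → (-13,18,4)
river: ρ → (4,22,-3)
river: ρ → (-3,20,11)
river: ρ → (11,2,-12)
river: ρ → (-12,22,1)
river: ρ → (1,22,-12)
river: ρ → (-12,2,11)
river: ρ → (11,20,-3)
river: ρ → (-3,22,4)
river: ρ → (4,18,-13)
river: ρ → (-13,8,9)
river: ρ → (9,10,-12)
river: ρ → (-12,14,7)
closes: descent 1, river 16
min |a| on river = 1

1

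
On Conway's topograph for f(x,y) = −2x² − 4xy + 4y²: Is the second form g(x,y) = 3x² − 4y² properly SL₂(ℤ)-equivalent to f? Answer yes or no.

D₁ = 48, D₂ = 48
river cycle of f (length 2): (4, 4, -2), (-2, 4, 4)
river cycle of g (length 2): (3, 6, -1), (-1, 6, 3)
cycles differ ⇒ inequivalent

no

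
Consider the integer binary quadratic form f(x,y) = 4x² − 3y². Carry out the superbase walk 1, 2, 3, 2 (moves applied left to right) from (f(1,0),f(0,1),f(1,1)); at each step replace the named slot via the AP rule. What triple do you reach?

start (4,-3,1) = (f(1,0),f(0,1),f(1,1))
replace slot 1: 2·((-3)+1) − 4 = -8 → (-8,-3,1)
replace slot 2: 2·((-8)+1) − (-3) = -11 → (-8,-11,1)
replace slot 3: 2·((-8)+(-11)) − 1 = -39 → (-8,-11,-39)
replace slot 2: 2·((-8)+(-39)) − (-11) = -83 → (-8,-83,-39)

-8,-83,-39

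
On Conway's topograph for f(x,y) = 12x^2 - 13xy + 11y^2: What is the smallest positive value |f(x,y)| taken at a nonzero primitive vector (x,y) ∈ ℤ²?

translate: b→11 (≡-13 mod 24), so (12,-13,11)→(12,11,10)
flip: (12,11,10)→(10,-11,12)
translate: b→9 (≡-11 mod 20), so (10,-11,12)→(10,9,11)
reduced (well bottom): (10,9,11) with a≤c, −a<b≤a
well minimum = a = 10

10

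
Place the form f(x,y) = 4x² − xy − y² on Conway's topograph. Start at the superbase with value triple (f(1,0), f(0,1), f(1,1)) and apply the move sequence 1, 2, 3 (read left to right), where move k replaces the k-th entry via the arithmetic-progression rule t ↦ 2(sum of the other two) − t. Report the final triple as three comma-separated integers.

start (4,-1,2) = (f(1,0),f(0,1),f(1,1))
replace slot 1: 2·((-1)+2) − 4 = -2 → (-2,-1,2)
replace slot 2: 2·((-2)+2) − (-1) = 1 → (-2,1,2)
replace slot 3: 2·((-2)+1) − 2 = -4 → (-2,1,-4)

-2,1,-4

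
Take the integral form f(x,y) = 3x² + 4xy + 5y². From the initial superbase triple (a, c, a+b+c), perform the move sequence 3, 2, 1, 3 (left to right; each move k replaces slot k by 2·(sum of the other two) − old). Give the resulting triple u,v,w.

start (3,5,12) = (f(1,0),f(0,1),f(1,1))
replace slot 3: 2·(3+5) − 12 = 4 → (3,5,4)
replace slot 2: 2·(3+4) − 5 = 9 → (3,9,4)
replace slot 1: 2·(9+4) − 3 = 23 → (23,9,4)
replace slot 3: 2·(23+9) − 4 = 60 → (23,9,60)

23,9,60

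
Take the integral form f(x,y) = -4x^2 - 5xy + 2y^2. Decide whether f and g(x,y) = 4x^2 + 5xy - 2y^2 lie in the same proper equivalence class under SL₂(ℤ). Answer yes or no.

D₁ = 57, D₂ = 57
river cycle of f (length 6): (2, 5, -4), (-4, 3, 3), (3, 3, -4), (-4, 5, 2), (2, 7, -1), (-1, 7, 2)
river cycle of g (length 6): (-2, 7, 1), (1, 7, -2), (-2, 5, 4), (4, 3, -3), (-3, 3, 4), (4, 5, -2)
cycles differ ⇒ inequivalent

no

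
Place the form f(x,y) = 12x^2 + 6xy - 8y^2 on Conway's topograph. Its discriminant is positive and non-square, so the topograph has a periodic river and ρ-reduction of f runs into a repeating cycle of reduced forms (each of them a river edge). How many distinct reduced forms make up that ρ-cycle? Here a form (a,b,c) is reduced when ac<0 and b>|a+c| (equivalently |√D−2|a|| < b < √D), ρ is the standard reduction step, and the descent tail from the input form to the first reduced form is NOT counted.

D = 420, ⌊√D⌋ = 20
river: ρ → (-8,10,10)
river: ρ → (10,10,-8)
river: ρ → (-8,6,12)
river: ρ → (12,18,-2)
river: ρ → (-2,18,12)
river: ρ → (12,6,-8)
ρ-cycle length = 6 (tail of 0 descent steps not counted)

6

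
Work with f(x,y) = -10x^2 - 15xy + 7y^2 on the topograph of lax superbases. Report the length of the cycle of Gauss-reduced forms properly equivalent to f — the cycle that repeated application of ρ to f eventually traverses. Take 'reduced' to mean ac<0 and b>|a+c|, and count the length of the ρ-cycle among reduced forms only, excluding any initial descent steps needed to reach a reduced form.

D = 505, ⌊√D⌋ = 22
descent: ρ → (7,15,-10)  [lands on river]
river: ρ → (-10,5,12)
river: ρ → (12,19,-3)
river: ρ → (-3,17,18)
river: ρ → (18,19,-2)
river: ρ → (-2,21,8)
river: ρ → (8,11,-12)
river: ρ → (-12,13,7)
ρ-cycle length = 8 (tail of 1 descent step not counted)

8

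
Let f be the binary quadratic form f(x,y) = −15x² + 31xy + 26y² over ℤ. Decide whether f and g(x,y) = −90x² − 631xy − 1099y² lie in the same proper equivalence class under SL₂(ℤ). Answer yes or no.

D₁ = 2521, D₂ = 2521
river cycle of f (length 170): (26, 21, -20), (-20, 19, 27), (27, 35, -12), (-12, 37, 24), (24, 11, -25), (-25, 39, 10), (10, 41, -21), (-21, 43, 8), (8, 37, -36), (-36, 35, 9), … (160 more)
river cycle of g (length 170): (-15, 31, 26), (26, 21, -20), (-20, 19, 27), (27, 35, -12), (-12, 37, 24), (24, 11, -25), (-25, 39, 10), (10, 41, -21), (-21, 43, 8), (8, 37, -36), … (160 more)
cycles coincide ⇒ equivalent

yes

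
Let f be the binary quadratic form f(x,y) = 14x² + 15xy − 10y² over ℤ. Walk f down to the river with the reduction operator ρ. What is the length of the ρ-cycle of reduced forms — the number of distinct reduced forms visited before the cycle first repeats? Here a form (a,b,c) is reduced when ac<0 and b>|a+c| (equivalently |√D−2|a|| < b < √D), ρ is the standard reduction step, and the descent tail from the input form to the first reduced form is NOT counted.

D = 785, ⌊√D⌋ = 28
river: ρ → (-10,25,4)
river: ρ → (4,23,-16)
river: ρ → (-16,9,11)
river: ρ → (11,13,-14)
river: ρ → (-14,15,10)
river: ρ → (10,25,-4)
river: ρ → (-4,23,16)
river: ρ → (16,9,-11)
river: ρ → (-11,13,14)
river: ρ → (14,15,-10)
ρ-cycle length = 10 (tail of 0 descent steps not counted)

10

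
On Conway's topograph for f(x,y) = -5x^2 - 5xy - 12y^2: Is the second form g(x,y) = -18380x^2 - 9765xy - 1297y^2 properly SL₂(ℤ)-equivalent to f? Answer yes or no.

D₁ = -215, D₂ = -215
f is negative-definite; reduce −f:
−f: reduced (well bottom): (5,5,12) with a≤c, −a<b≤a
flip sign back: reduced form of f is (-5,-5,-12)
g is negative-definite; reduce −g:
−g: flip: (18380,9765,1297)→(1297,-9765,18380)
−g: translate: b→611 (≡-9765 mod 2594), so (1297,-9765,18380)→(1297,611,72)
−g: flip: (1297,611,72)→(72,-611,1297)
−g: translate: b→-35 (≡-611 mod 144), so (72,-611,1297)→(72,-35,5)
−g: flip: (72,-35,5)→(5,35,72)
−g: translate: b→5 (≡35 mod 10), so (5,35,72)→(5,5,12)
−g: reduced (well bottom): (5,5,12) with a≤c, −a<b≤a
flip sign back: reduced form of g is (-5,-5,-12)
reduced forms (-5, -5, -12) vs (-5, -5, -12) ⇒ equivalent

yes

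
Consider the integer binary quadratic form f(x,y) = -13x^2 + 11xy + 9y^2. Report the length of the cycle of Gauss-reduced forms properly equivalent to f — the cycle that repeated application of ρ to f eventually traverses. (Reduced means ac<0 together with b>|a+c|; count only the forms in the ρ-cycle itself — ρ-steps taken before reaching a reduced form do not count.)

D = 589, ⌊√D⌋ = 24
river: ρ → (9,7,-15)
river: ρ → (-15,23,1)
river: ρ → (1,23,-15)
river: ρ → (-15,7,9)
river: ρ → (9,11,-13)
river: ρ → (-13,15,7)
river: ρ → (7,13,-15)
river: ρ → (-15,17,5)
river: ρ → (5,23,-3)
river: ρ → (-3,19,19)
river: ρ → (19,19,-3)
river: ρ → (-3,23,5)
river: ρ → (5,17,-15)
river: ρ → (-15,13,7)
river: ρ → (7,15,-13)
river: ρ → (-13,11,9)
ρ-cycle length = 16 (tail of 0 descent steps not counted)

16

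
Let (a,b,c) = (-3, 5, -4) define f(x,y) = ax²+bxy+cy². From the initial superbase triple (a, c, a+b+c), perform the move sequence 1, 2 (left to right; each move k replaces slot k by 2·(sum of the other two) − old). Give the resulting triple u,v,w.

start (-3,-4,-2) = (f(1,0),f(0,1),f(1,1))
replace slot 1: 2·((-4)+(-2)) − (-3) = -9 → (-9,-4,-2)
replace slot 2: 2·((-9)+(-2)) − (-4) = -18 → (-9,-18,-2)

-9,-18,-2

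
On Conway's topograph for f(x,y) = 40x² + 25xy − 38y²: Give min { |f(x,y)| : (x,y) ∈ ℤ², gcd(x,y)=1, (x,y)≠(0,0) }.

river: ρ → (-38,51,27)
river: ρ → (27,57,-32)
river: ρ → (-32,71,13)
river: ρ → (13,59,-62)
river: ρ → (-62,65,10)
river: ρ → (10,75,-27)
river: ρ → (-27,33,52)
river: ρ → (52,71,-8)
river: ρ → (-8,73,43)
river: ρ → (43,13,-38)
river: ρ → (-38,63,18)
river: ρ → (18,81,-2)
river: ρ → (-2,79,58)
river: ρ → (58,37,-23)
river: ρ → (-23,55,40)
river: ρ → (40,25,-38)
closes: descent 0, river 16
min |a| on river = 2

2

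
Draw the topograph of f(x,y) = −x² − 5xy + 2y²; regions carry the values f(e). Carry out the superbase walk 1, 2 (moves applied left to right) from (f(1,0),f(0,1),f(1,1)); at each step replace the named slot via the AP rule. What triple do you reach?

start (-1,2,-4) = (f(1,0),f(0,1),f(1,1))
replace slot 1: 2·(2+(-4)) − (-1) = -3 → (-3,2,-4)
replace slot 2: 2·((-3)+(-4)) − 2 = -16 → (-3,-16,-4)

-3,-16,-4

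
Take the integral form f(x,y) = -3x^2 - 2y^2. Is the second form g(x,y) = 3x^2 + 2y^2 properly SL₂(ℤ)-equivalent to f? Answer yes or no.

D₁ = -24, D₂ = -24
f is negative-definite; reduce −f:
−f: flip: (3,0,2)→(2,0,3)
−f: reduced (well bottom): (2,0,3) with a≤c, −a<b≤a
flip sign back: reduced form of f is (-2,0,-3)
g: flip: (3,0,2)→(2,0,3)
g: reduced (well bottom): (2,0,3) with a≤c, −a<b≤a
reduced forms (-2, 0, -3) vs (2, 0, 3) ⇒ inequivalent

no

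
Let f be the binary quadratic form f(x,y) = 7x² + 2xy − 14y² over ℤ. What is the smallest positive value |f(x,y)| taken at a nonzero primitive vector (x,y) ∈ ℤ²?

descent: ρ → (-14,-2,7)
descent: ρ → (7,16,-5)  [lands on river]
river: ρ → (-5,14,10)
river: ρ → (10,6,-9)
river: ρ → (-9,12,7)
closes: descent 2, river 4
min |a| on river = 5

5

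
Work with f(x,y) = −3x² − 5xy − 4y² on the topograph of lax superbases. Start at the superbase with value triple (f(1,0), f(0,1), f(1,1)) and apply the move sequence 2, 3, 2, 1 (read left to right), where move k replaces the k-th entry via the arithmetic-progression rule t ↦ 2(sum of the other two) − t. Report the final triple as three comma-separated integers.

start (-3,-4,-12) = (f(1,0),f(0,1),f(1,1))
replace slot 2: 2·((-3)+(-12)) − (-4) = -26 → (-3,-26,-12)
replace slot 3: 2·((-3)+(-26)) − (-12) = -46 → (-3,-26,-46)
replace slot 2: 2·((-3)+(-46)) − (-26) = -72 → (-3,-72,-46)
replace slot 1: 2·((-72)+(-46)) − (-3) = -233 → (-233,-72,-46)

-233,-72,-46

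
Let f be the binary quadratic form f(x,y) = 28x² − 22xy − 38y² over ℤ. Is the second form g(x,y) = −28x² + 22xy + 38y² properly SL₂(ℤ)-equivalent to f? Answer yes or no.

D₁ = 4740, D₂ = 4740
river cycle of f (length 18): (-38, 22, 28), (28, 34, -32), (-32, 30, 30), (30, 30, -32), (-32, 34, 28), (28, 22, -38), (-38, 54, 12), (12, 66, -8), (-8, 62, 28), (28, 50, -20), … (8 more)
river cycle of g (length 18): (38, 54, -12), (-12, 66, 8), (8, 62, -28), (-28, 50, 20), (20, 30, -48), (-48, 66, 2), (2, 66, -48), (-48, 30, 20), (20, 50, -28), (-28, 62, 8), … (8 more)
cycles differ ⇒ inequivalent

no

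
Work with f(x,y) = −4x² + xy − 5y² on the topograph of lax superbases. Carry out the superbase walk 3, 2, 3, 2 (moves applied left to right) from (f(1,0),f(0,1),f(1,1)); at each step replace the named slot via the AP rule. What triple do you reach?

start (-4,-5,-8) = (f(1,0),f(0,1),f(1,1))
replace slot 3: 2·((-4)+(-5)) − (-8) = -10 → (-4,-5,-10)
replace slot 2: 2·((-4)+(-10)) − (-5) = -23 → (-4,-23,-10)
replace slot 3: 2·((-4)+(-23)) − (-10) = -44 → (-4,-23,-44)
replace slot 2: 2·((-4)+(-44)) − (-23) = -73 → (-4,-73,-44)

-4,-73,-44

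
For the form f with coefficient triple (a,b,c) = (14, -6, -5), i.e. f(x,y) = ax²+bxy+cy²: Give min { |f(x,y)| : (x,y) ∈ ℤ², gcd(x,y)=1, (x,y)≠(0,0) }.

descent: ρ → (-5,16,3)  [lands on river]
river: ρ → (3,14,-10)
river: ρ → (-10,6,7)
river: ρ → (7,8,-9)
river: ρ → (-9,10,6)
river: ρ → (6,14,-5)
closes: descent 1, river 6
min |a| on river = 3

3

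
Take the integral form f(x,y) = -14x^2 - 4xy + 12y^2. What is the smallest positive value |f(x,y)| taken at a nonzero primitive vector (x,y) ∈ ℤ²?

descent: ρ → (12,4,-14)  [lands on river]
river: ρ → (-14,24,2)
river: ρ → (2,24,-14)
river: ρ → (-14,4,12)
river: ρ → (12,20,-6)
river: ρ → (-6,16,18)
river: ρ → (18,20,-4)
river: ρ → (-4,20,18)
river: ρ → (18,16,-6)
river: ρ → (-6,20,12)
closes: descent 1, river 10
min |a| on river = 2

2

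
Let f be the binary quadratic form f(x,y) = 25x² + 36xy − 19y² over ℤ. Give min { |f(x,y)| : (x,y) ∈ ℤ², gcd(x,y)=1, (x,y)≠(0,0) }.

river: ρ → (-19,40,21)
river: ρ → (21,44,-15)
river: ρ → (-15,46,18)
river: ρ → (18,26,-35)
river: ρ → (-35,44,9)
river: ρ → (9,46,-30)
river: ρ → (-30,14,25)
river: ρ → (25,36,-19)
closes: descent 0, river 8
min |a| on river = 9

9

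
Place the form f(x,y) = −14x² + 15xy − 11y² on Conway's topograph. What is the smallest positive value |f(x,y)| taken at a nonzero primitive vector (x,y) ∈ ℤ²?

translate: b→13 (≡-15 mod 28), so (14,-15,11)→(14,13,10)
flip: (14,13,10)→(10,-13,14)
translate: b→7 (≡-13 mod 20), so (10,-13,14)→(10,7,11)
reduced (well bottom): (10,7,11) with a≤c, −a<b≤a
well minimum |f| = |-10| = 10 (negative-definite)

10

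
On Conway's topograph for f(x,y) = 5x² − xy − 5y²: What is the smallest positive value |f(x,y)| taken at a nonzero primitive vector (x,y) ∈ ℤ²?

descent: ρ → (-5,1,5)  [lands on river]
river: ρ → (5,9,-1)
river: ρ → (-1,9,5)
river: ρ → (5,1,-5)
river: ρ → (-5,9,1)
river: ρ → (1,9,-5)
closes: descent 1, river 6
min |a| on river = 1

1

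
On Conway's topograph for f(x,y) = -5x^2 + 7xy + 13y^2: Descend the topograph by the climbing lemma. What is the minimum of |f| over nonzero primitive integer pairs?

descent: ρ → (13,-7,-5)
descent: ρ → (-5,17,1)  [lands on river]
river: ρ → (1,17,-5)
river: ρ → (-5,13,7)
river: ρ → (7,15,-3)
river: ρ → (-3,15,7)
river: ρ → (7,13,-5)
closes: descent 2, river 6
min |a| on river = 1

1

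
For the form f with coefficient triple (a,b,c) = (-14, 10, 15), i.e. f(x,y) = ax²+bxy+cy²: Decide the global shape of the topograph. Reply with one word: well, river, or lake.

D = b²−4ac = 10² − 4·(-14)·15 = 940
D > 0 non-square ⇒ indefinite ⇒ periodic river

river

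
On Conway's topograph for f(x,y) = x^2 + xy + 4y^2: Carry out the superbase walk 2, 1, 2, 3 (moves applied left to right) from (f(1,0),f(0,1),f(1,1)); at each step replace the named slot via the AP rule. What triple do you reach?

start (1,4,6) = (f(1,0),f(0,1),f(1,1))
replace slot 2: 2·(1+6) − 4 = 10 → (1,10,6)
replace slot 1: 2·(10+6) − 1 = 31 → (31,10,6)
replace slot 2: 2·(31+6) − 10 = 64 → (31,64,6)
replace slot 3: 2·(31+64) − 6 = 184 → (31,64,184)

31,64,184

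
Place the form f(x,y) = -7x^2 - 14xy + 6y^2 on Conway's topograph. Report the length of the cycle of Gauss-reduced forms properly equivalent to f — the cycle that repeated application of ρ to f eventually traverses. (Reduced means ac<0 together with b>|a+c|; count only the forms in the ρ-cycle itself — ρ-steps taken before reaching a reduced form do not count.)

D = 364, ⌊√D⌋ = 19
descent: ρ → (6,14,-7)  [lands on river]
river: ρ → (-7,14,6)
river: ρ → (6,10,-11)
river: ρ → (-11,12,5)
river: ρ → (5,18,-2)
river: ρ → (-2,18,5)
river: ρ → (5,12,-11)
river: ρ → (-11,10,6)
ρ-cycle length = 8 (tail of 1 descent step not counted)

8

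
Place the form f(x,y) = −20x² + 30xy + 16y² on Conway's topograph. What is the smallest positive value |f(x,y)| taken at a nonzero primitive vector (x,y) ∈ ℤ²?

river: ρ → (16,34,-16)
river: ρ → (-16,30,20)
river: ρ → (20,10,-26)
river: ρ → (-26,42,4)
river: ρ → (4,46,-4)
river: ρ → (-4,42,26)
river: ρ → (26,10,-20)
river: ρ → (-20,30,16)
closes: descent 0, river 8
min |a| on river = 4

4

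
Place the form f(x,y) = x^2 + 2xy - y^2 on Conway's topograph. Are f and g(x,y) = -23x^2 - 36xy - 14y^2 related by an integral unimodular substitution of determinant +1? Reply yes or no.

D₁ = 8, D₂ = 8
river cycle of f (length 2): (-1, 2, 1), (1, 2, -1)
river cycle of g (length 2): (-1, 2, 1), (1, 2, -1)
cycles coincide ⇒ equivalent

yes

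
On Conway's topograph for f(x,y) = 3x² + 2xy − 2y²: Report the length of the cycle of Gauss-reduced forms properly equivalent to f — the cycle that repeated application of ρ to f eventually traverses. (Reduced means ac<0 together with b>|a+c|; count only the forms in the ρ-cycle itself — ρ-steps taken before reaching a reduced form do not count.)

D = 28, ⌊√D⌋ = 5
river: ρ → (-2,2,3)
river: ρ → (3,4,-1)
river: ρ → (-1,4,3)
river: ρ → (3,2,-2)
ρ-cycle length = 4 (tail of 0 descent steps not counted)

4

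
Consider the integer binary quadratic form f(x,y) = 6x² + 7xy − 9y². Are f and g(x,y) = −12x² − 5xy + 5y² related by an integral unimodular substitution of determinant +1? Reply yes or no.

D₁ = 265, D₂ = 265
river cycle of f (length 22): (-9, 11, 4), (4, 13, -6), (-6, 11, 6), (6, 13, -4), (-4, 11, 9), (9, 7, -6), (-6, 5, 10), (10, 15, -1), (-1, 15, 10), (10, 5, -6), … (12 more)
river cycle of g (length 18): (5, 15, -2), (-2, 13, 12), (12, 11, -3), (-3, 13, 8), (8, 3, -8), (-8, 13, 3), (3, 11, -12), (-12, 13, 2), (2, 15, -5), (-5, 15, 2), … (8 more)
cycles differ ⇒ inequivalent

no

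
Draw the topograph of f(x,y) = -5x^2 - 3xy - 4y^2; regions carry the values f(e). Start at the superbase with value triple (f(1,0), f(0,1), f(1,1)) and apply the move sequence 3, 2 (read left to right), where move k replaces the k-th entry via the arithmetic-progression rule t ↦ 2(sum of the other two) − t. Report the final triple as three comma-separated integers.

start (-5,-4,-12) = (f(1,0),f(0,1),f(1,1))
replace slot 3: 2·((-5)+(-4)) − (-12) = -6 → (-5,-4,-6)
replace slot 2: 2·((-5)+(-6)) − (-4) = -18 → (-5,-18,-6)

-5,-18,-6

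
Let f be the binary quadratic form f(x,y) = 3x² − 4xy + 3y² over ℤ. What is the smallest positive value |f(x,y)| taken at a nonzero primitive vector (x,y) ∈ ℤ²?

translate: b→2 (≡-4 mod 6), so (3,-4,3)→(3,2,2)
flip: (3,2,2)→(2,-2,3)
translate: b→2 (≡-2 mod 4), so (2,-2,3)→(2,2,3)
reduced (well bottom): (2,2,3) with a≤c, −a<b≤a
well minimum = a = 2

2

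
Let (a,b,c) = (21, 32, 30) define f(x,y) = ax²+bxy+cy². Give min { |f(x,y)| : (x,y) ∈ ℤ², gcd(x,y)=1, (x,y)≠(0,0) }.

translate: b→-10 (≡32 mod 42), so (21,32,30)→(21,-10,19)
flip: (21,-10,19)→(19,10,21)
reduced (well bottom): (19,10,21) with a≤c, −a<b≤a
well minimum = a = 19

19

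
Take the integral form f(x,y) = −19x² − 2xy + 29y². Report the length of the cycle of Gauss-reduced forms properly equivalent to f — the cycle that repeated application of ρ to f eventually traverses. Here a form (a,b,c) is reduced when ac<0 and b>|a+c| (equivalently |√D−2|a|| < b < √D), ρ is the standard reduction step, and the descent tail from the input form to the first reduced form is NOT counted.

D = 2208, ⌊√D⌋ = 46
descent: ρ → (29,2,-19)
descent: ρ → (-19,36,12)  [lands on river]
river: ρ → (12,36,-19)
river: ρ → (-19,40,8)
river: ρ → (8,40,-19)
ρ-cycle length = 4 (tail of 2 descent steps not counted)

4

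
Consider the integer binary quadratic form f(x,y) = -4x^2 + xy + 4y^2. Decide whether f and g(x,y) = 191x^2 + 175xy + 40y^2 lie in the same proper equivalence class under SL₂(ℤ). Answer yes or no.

D₁ = 65, D₂ = 65
river cycle of f (length 6): (4, 7, -1), (-1, 7, 4), (4, 1, -4), (-4, 7, 1), (1, 7, -4), (-4, 1, 4)
river cycle of g (length 6): (1, 7, -4), (-4, 1, 4), (4, 7, -1), (-1, 7, 4), (4, 1, -4), (-4, 7, 1)
cycles coincide ⇒ equivalent

yes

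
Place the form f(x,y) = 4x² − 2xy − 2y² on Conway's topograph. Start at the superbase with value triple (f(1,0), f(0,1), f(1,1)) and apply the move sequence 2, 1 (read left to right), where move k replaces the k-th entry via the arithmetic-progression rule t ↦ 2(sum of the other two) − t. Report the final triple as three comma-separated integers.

start (4,-2,0) = (f(1,0),f(0,1),f(1,1))
replace slot 2: 2·(4+0) − (-2) = 10 → (4,10,0)
replace slot 1: 2·(10+0) − 4 = 16 → (16,10,0)

16,10,0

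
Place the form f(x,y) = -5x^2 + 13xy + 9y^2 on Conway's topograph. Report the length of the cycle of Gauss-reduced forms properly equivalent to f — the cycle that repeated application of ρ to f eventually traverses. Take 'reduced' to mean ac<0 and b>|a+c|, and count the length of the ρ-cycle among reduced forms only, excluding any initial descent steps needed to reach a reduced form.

D = 349, ⌊√D⌋ = 18
river: ρ → (9,5,-9)
river: ρ → (-9,13,5)
river: ρ → (5,17,-3)
river: ρ → (-3,13,15)
river: ρ → (15,17,-1)
river: ρ → (-1,17,15)
river: ρ → (15,13,-3)
river: ρ → (-3,17,5)
river: ρ → (5,13,-9)
river: ρ → (-9,5,9)
river: ρ → (9,13,-5)
river: ρ → (-5,17,3)
river: ρ → (3,13,-15)
river: ρ → (-15,17,1)
river: ρ → (1,17,-15)
river: ρ → (-15,13,3)
river: ρ → (3,17,-5)
river: ρ → (-5,13,9)
ρ-cycle length = 18 (tail of 0 descent steps not counted)

18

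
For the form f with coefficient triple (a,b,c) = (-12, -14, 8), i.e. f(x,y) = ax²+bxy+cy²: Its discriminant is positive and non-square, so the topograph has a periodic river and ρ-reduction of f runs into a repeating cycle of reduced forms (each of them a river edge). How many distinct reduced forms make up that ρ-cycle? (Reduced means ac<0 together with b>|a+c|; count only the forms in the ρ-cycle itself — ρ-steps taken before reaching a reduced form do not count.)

D = 580, ⌊√D⌋ = 24
descent: ρ → (8,14,-12)  [lands on river]
river: ρ → (-12,10,10)
river: ρ → (10,10,-12)
river: ρ → (-12,14,8)
river: ρ → (8,18,-8)
river: ρ → (-8,14,12)
river: ρ → (12,10,-10)
river: ρ → (-10,10,12)
river: ρ → (12,14,-8)
river: ρ → (-8,18,8)
ρ-cycle length = 10 (tail of 1 descent step not counted)

10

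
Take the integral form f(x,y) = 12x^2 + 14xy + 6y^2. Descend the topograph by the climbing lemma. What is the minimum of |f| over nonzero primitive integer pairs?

translate: b→-10 (≡14 mod 24), so (12,14,6)→(12,-10,4)
flip: (12,-10,4)→(4,10,12)
translate: b→2 (≡10 mod 8), so (4,10,12)→(4,2,6)
reduced (well bottom): (4,2,6) with a≤c, −a<b≤a
well minimum = a = 4

4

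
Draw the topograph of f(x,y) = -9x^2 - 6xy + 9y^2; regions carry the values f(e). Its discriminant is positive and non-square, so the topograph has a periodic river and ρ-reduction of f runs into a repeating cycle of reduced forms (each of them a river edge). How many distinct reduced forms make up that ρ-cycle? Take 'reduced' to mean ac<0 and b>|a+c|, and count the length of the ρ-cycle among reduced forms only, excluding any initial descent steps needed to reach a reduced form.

D = 360, ⌊√D⌋ = 18
descent: ρ → (9,6,-9)  [lands on river]
river: ρ → (-9,12,6)
river: ρ → (6,12,-9)
river: ρ → (-9,6,9)
river: ρ → (9,12,-6)
river: ρ → (-6,12,9)
ρ-cycle length = 6 (tail of 1 descent step not counted)

6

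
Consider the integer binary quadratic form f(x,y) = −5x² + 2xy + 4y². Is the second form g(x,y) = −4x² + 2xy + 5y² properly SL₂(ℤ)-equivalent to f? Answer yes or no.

D₁ = 84, D₂ = 84
river cycle of f (length 6): (4, 6, -3), (-3, 6, 4), (4, 2, -5), (-5, 8, 1), (1, 8, -5), (-5, 2, 4)
river cycle of g (length 6): (5, 8, -1), (-1, 8, 5), (5, 2, -4), (-4, 6, 3), (3, 6, -4), (-4, 2, 5)
cycles differ ⇒ inequivalent

no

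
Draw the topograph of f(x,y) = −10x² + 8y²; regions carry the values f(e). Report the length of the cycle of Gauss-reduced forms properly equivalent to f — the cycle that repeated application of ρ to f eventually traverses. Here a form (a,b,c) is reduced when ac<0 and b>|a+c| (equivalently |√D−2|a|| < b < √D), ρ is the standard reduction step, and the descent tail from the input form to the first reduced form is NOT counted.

D = 320, ⌊√D⌋ = 17
descent: ρ → (8,16,-2)  [lands on river]
river: ρ → (-2,16,8)
ρ-cycle length = 2 (tail of 1 descent step not counted)

2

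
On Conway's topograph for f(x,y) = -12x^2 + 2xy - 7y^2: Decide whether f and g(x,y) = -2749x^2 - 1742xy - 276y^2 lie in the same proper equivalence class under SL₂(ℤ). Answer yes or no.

D₁ = -332, D₂ = -332
f is negative-definite; reduce −f:
−f: flip: (12,-2,7)→(7,2,12)
−f: reduced (well bottom): (7,2,12) with a≤c, −a<b≤a
flip sign back: reduced form of f is (-7,-2,-12)
g is negative-definite; reduce −g:
−g: flip: (2749,1742,276)→(276,-1742,2749)
−g: translate: b→-86 (≡-1742 mod 552), so (276,-1742,2749)→(276,-86,7)
−g: flip: (276,-86,7)→(7,86,276)
−g: translate: b→2 (≡86 mod 14), so (7,86,276)→(7,2,12)
−g: reduced (well bottom): (7,2,12) with a≤c, −a<b≤a
flip sign back: reduced form of g is (-7,-2,-12)
reduced forms (-7, -2, -12) vs (-7, -2, -12) ⇒ equivalent

yes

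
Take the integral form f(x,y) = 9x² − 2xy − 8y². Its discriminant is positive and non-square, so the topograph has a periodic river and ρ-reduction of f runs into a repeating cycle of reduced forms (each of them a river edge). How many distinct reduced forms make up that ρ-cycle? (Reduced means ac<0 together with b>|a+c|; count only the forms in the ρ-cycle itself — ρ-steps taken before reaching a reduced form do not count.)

D = 292, ⌊√D⌋ = 17
descent: ρ → (-8,2,9)  [lands on river]
river: ρ → (9,16,-1)
river: ρ → (-1,16,9)
river: ρ → (9,2,-8)
river: ρ → (-8,14,3)
river: ρ → (3,16,-3)
river: ρ → (-3,14,8)
river: ρ → (8,2,-9)
river: ρ → (-9,16,1)
river: ρ → (1,16,-9)
river: ρ → (-9,2,8)
river: ρ → (8,14,-3)
river: ρ → (-3,16,3)
river: ρ → (3,14,-8)
ρ-cycle length = 14 (tail of 1 descent step not counted)

14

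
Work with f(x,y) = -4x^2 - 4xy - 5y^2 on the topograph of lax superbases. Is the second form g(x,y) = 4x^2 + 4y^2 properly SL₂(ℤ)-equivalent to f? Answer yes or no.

D₁ = -64, D₂ = -64
f is negative-definite; reduce −f:
−f: reduced (well bottom): (4,4,5) with a≤c, −a<b≤a
flip sign back: reduced form of f is (-4,-4,-5)
g: reduced (well bottom): (4,0,4) with a≤c, −a<b≤a
reduced forms (-4, -4, -5) vs (4, 0, 4) ⇒ inequivalent

no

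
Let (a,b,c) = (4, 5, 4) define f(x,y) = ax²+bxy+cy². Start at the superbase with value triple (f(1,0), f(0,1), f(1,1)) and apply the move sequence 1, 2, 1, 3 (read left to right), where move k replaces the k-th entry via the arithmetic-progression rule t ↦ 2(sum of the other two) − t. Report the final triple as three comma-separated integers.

start (4,4,13) = (f(1,0),f(0,1),f(1,1))
replace slot 1: 2·(4+13) − 4 = 30 → (30,4,13)
replace slot 2: 2·(30+13) − 4 = 82 → (30,82,13)
replace slot 1: 2·(82+13) − 30 = 160 → (160,82,13)
replace slot 3: 2·(160+82) − 13 = 471 → (160,82,471)

160,82,471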